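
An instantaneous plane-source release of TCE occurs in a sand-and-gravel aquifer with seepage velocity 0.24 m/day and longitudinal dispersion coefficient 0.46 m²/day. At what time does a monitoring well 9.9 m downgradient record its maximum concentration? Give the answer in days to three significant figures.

For the 1D instantaneous-source solution, setting ∂C/∂t = 0 at fixed x gives v²t² + 2Dt − x² = 0, so t = (√(D² + v²x²) − D)/v².
√(D² + v²x²) = √(0.46² + 0.24² × 9.9²) = 2.420; v² = 0.0576.
t = (2.420 − 0.46)/0.0576 = 34.0 days (vs. the pure-advection estimate x/v = 41.2 d).

34.0 days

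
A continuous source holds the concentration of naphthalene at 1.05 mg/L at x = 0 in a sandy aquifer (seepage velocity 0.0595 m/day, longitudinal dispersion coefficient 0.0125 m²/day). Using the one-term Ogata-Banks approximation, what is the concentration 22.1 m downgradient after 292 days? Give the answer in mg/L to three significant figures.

0.0421 mg/L

For a continuous step input, C/C₀ ≈ ½·erfc((x−vt)/(2√(Dt))).
vt = 0.0595 × 292 = 17.374 m and 2√(Dt) = 2√(0.0125 × 292) = 3.821 m.
Argument (x−vt)/(2√(Dt)) = (22.1 − 17.374)/3.821 = 1.237; ½·erfc(1.237) = 0.04011.
C = 1.05 × 0.04011 = 0.0421 mg/L.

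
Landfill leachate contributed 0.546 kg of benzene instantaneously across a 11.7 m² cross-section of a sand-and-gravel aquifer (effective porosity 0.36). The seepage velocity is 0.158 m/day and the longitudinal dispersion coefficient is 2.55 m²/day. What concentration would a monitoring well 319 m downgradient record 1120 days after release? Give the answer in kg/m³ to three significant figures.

For an instantaneous plane source, C(x,t) = M/(n_e·A·√(4πDt)) · exp(−(x−vt)²/(4Dt)), with n_e·A the pore (flow) area.
Plume center vt = 0.158 × 1120 = 176.96 m, so the well at 319 m is 142.04 m downgradient of the peak.
√(4πDt) = 189.4 m, giving peak height M/(n_e·A·√(4πDt)) = 0.546/(0.36 × 11.7 × 189.4) = 0.0006844 kg/m³.
(x−vt)²/(4Dt) = (142.04)²/(4 × 2.55 × 1120) = 1.766; exp(−1.766) = 0.1710.
C = 0.0006844 × 0.1710 = 0.000117 kg/m³.

0.000117 kg/m³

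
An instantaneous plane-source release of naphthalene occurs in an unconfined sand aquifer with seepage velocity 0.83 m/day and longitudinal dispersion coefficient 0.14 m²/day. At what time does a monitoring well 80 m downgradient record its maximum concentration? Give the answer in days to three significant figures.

96.2 days

For the 1D instantaneous-source solution, setting ∂C/∂t = 0 at fixed x gives v²t² + 2Dt − x² = 0, so t = (√(D² + v²x²) − D)/v².
√(D² + v²x²) = √(0.14² + 0.83² × 80²) = 66.40; v² = 0.6889.
t = (66.40 − 0.14)/0.6889 = 96.2 days (vs. the pure-advection estimate x/v = 96.4 d).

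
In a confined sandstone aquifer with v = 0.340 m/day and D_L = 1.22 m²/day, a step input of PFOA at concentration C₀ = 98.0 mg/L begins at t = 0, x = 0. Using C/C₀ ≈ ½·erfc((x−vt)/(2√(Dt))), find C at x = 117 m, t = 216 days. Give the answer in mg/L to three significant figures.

For a continuous step input, C/C₀ ≈ ½·erfc((x−vt)/(2√(Dt))).
vt = 0.340 × 216 = 73.44 m and 2√(Dt) = 2√(1.22 × 216) = 32.47 m.
Argument (x−vt)/(2√(Dt)) = (117 − 73.44)/32.47 = 1.342; ½·erfc(1.342) = 0.02886.
C = 98.0 × 0.02886 = 2.83 mg/L.

2.83 mg/L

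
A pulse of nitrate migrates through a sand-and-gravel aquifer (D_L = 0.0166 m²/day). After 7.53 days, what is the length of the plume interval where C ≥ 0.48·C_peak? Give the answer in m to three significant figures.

1.21 m

The plume is Gaussian with σ = √(2Dt) = √(2 × 0.0166 × 7.53) = 0.5000 m.
C/C_peak = exp(−Δx²/(2σ²)) = 0.48 ⇒ Δx = σ·√(−2 ln 0.48) = 0.5000 × 1.212 = 0.6060 m.
Width = 2Δx = 1.21 m.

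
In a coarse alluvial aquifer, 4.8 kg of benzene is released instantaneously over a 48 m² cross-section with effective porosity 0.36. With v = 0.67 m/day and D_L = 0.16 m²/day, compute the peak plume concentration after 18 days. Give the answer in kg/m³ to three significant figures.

0.0462 kg/m³

The peak of an instantaneous 1D plume sits at x = vt; there the Gaussian factor is 1 and C_max = M/(n_e·A·√(4πDt)), where n_e·A is the pore area the mass is dissolved in.
√(4πDt) = √(4π × 0.16 × 18) = 6.016 m, so C_max = 4.8/(0.36 × 48 × 6.016) = 0.0462 kg/m³.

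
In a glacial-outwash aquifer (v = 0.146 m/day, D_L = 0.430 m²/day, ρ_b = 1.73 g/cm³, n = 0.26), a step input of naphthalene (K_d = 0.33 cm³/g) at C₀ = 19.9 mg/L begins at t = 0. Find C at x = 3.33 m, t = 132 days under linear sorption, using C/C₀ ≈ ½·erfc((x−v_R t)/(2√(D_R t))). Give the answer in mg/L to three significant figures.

13.4 mg/L

Retardation factor R = 1 + ρ_b·K_d/n = 1 + 1.73 × 0.33/0.26 = 3.196.
Sorption retards both mechanisms: v_R = v/R = 0.04568 m/day, D_R = D/R = 0.1345 m²/day.
v_R·t = 0.04568 × 132 = 6.02976 m; 2√(D_R t) = 8.427 m; argument = (3.33 − 6.02976)/8.427 = -0.3204.
C = C₀ × ½·erfc(-0.3204) = 19.9 × 0.6748 = 13.4 mg/L.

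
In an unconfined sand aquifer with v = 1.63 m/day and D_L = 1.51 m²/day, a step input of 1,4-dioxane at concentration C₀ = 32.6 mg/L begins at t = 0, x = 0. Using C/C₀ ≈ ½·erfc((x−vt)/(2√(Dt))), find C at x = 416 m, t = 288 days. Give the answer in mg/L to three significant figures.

31.5 mg/L

For a continuous step input, C/C₀ ≈ ½·erfc((x−vt)/(2√(Dt))).
vt = 1.63 × 288 = 469.44 m and 2√(Dt) = 2√(1.51 × 288) = 41.71 m.
Argument (x−vt)/(2√(Dt)) = (416 − 469.44)/41.71 = -1.281; ½·erfc(-1.281) = 0.9650.
C = 32.6 × 0.9650 = 31.5 mg/L.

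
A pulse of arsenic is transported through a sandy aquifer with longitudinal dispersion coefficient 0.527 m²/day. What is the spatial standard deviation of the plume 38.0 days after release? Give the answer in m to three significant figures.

6.33 m

Dispersive spreading gives a Gaussian with σ² = 2Dt; advection only shifts the center.
σ = √(2 × 0.527 × 38.0) = 6.33 m.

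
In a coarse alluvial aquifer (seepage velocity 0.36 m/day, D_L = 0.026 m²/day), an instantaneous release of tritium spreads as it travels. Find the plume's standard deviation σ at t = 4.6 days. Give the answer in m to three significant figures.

0.489 m

Dispersive spreading gives a Gaussian with σ² = 2Dt; advection only shifts the center.
σ = √(2 × 0.026 × 4.6) = 0.489 m.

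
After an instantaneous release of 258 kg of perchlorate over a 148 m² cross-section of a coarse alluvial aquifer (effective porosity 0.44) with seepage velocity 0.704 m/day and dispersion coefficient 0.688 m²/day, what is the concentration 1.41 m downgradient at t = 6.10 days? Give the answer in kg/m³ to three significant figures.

For an instantaneous plane source, C(x,t) = M/(n_e·A·√(4πDt)) · exp(−(x−vt)²/(4Dt)), with n_e·A the pore (flow) area.
Plume center vt = 0.704 × 6.10 = 4.2944 m, so the well at 1.41 m is 2.8844 m upgradient of the peak.
√(4πDt) = 7.262 m, giving peak height M/(n_e·A·√(4πDt)) = 258/(0.44 × 148 × 7.262) = 0.5456 kg/m³.
(x−vt)²/(4Dt) = (-2.8844)²/(4 × 0.688 × 6.10) = 0.4956; exp(−0.4956) = 0.6092.
C = 0.5456 × 0.6092 = 0.332 kg/m³.

0.332 kg/m³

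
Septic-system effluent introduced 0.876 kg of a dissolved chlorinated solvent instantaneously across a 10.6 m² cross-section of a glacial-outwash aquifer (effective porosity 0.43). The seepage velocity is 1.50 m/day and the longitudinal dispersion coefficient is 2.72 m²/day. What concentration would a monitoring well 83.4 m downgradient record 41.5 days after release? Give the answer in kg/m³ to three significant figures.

0.00189 kg/m³

For an instantaneous plane source, C(x,t) = M/(n_e·A·√(4πDt)) · exp(−(x−vt)²/(4Dt)), with n_e·A the pore (flow) area.
Plume center vt = 1.50 × 41.5 = 62.25 m, so the well at 83.4 m is 21.15 m downgradient of the peak.
√(4πDt) = 37.66 m, giving peak height M/(n_e·A·√(4πDt)) = 0.876/(0.43 × 10.6 × 37.66) = 0.005103 kg/m³.
(x−vt)²/(4Dt) = (21.15)²/(4 × 2.72 × 41.5) = 0.9907; exp(−0.9907) = 0.3713.
C = 0.005103 × 0.3713 = 0.00189 kg/m³.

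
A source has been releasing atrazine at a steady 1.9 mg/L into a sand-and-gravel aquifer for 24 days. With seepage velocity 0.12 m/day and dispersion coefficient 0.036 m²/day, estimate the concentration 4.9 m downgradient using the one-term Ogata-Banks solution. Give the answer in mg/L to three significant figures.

0.118 mg/L

For a continuous step input, C/C₀ ≈ ½·erfc((x−vt)/(2√(Dt))).
vt = 0.12 × 24 = 2.88 m and 2√(Dt) = 2√(0.036 × 24) = 1.859 m.
Argument (x−vt)/(2√(Dt)) = (4.9 − 2.88)/1.859 = 1.087; ½·erfc(1.087) = 0.06212.
C = 1.9 × 0.06212 = 0.118 mg/L.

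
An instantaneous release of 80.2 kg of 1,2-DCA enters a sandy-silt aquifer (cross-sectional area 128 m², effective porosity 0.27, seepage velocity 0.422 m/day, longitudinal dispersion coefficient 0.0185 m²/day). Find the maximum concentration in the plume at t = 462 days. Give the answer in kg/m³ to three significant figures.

0.224 kg/m³

The peak of an instantaneous 1D plume sits at x = vt; there the Gaussian factor is 1 and C_max = M/(n_e·A·√(4πDt)), where n_e·A is the pore area the mass is dissolved in.
√(4πDt) = √(4π × 0.0185 × 462) = 10.36 m, so C_max = 80.2/(0.27 × 128 × 10.36) = 0.224 kg/m³.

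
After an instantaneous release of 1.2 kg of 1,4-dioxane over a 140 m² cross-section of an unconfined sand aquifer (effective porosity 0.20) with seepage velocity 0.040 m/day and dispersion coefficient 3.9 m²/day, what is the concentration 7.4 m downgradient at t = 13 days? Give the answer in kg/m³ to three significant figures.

0.00134 kg/m³

For an instantaneous plane source, C(x,t) = M/(n_e·A·√(4πDt)) · exp(−(x−vt)²/(4Dt)), with n_e·A the pore (flow) area.
Plume center vt = 0.040 × 13 = 0.52 m, so the well at 7.4 m is 6.88 m downgradient of the peak.
√(4πDt) = 25.24 m, giving peak height M/(n_e·A·√(4πDt)) = 1.2/(0.20 × 140 × 25.24) = 0.001698 kg/m³.
(x−vt)²/(4Dt) = (6.88)²/(4 × 3.9 × 13) = 0.2334; exp(−0.2334) = 0.7918.
C = 0.001698 × 0.7918 = 0.00134 kg/m³.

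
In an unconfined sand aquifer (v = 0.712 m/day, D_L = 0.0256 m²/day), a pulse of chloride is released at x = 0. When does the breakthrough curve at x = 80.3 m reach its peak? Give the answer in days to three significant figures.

113 days

For the 1D instantaneous-source solution, setting ∂C/∂t = 0 at fixed x gives v²t² + 2Dt − x² = 0, so t = (√(D² + v²x²) − D)/v².
√(D² + v²x²) = √(0.0256² + 0.712² × 80.3²) = 57.17; v² = 0.506944.
t = (57.17 − 0.0256)/0.506944 = 113 days (vs. the pure-advection estimate x/v = 113 d).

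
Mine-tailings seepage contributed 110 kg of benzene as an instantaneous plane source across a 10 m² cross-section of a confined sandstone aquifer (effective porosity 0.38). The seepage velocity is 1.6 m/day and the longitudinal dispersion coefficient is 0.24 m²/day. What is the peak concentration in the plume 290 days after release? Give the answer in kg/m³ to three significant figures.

0.979 kg/m³

The peak of an instantaneous 1D plume sits at x = vt; there the Gaussian factor is 1 and C_max = M/(n_e·A·√(4πDt)), where n_e·A is the pore area the mass is dissolved in.
√(4πDt) = √(4π × 0.24 × 290) = 29.57 m, so C_max = 110/(0.38 × 10 × 29.57) = 0.979 kg/m³.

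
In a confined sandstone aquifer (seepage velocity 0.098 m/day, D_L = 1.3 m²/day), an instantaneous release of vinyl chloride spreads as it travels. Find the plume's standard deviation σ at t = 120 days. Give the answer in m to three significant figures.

17.7 m

Dispersive spreading gives a Gaussian with σ² = 2Dt; advection only shifts the center.
σ = √(2 × 1.3 × 120) = 17.7 m.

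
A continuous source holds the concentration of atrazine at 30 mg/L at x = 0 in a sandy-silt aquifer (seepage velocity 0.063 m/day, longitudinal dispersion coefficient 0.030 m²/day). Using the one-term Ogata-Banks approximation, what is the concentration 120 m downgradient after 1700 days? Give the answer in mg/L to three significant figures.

3.02 mg/L

For a continuous step input, C/C₀ ≈ ½·erfc((x−vt)/(2√(Dt))).
vt = 0.063 × 1700 = 107.1 m and 2√(Dt) = 2√(0.030 × 1700) = 14.28 m.
Argument (x−vt)/(2√(Dt)) = (120 − 107.1)/14.28 = 0.9034; ½·erfc(0.9034) = 0.1007.
C = 30 × 0.1007 = 3.02 mg/L.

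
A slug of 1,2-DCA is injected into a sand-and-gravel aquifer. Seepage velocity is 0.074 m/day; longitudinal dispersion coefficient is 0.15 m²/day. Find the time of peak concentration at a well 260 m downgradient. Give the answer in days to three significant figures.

For the 1D instantaneous-source solution, setting ∂C/∂t = 0 at fixed x gives v²t² + 2Dt − x² = 0, so t = (√(D² + v²x²) − D)/v².
√(D² + v²x²) = √(0.15² + 0.074² × 260²) = 19.24; v² = 0.005476.
t = (19.24 − 0.15)/0.005476 = 3490 days (vs. the pure-advection estimate x/v = 3510 d).

3490 days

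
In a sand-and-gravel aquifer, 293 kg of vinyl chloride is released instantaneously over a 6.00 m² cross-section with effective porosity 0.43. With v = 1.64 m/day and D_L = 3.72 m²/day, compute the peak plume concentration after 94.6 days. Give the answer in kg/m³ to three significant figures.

The peak of an instantaneous 1D plume sits at x = vt; there the Gaussian factor is 1 and C_max = M/(n_e·A·√(4πDt)), where n_e·A is the pore area the mass is dissolved in.
√(4πDt) = √(4π × 3.72 × 94.6) = 66.50 m, so C_max = 293/(0.43 × 6.00 × 66.50) = 1.71 kg/m³.

1.71 kg/m³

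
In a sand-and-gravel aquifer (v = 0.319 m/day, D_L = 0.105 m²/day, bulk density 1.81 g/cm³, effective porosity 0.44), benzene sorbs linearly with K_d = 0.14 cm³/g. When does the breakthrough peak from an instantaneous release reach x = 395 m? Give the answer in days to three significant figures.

Retardation factor R = 1 + ρ_b·K_d/n = 1 + 1.81 × 0.14/0.44 = 1.576.
Sorption retards both mechanisms: v_R = v/R = 0.2024 m/day, D_R = D/R = 0.06662 m²/day.
Peak time from v_R²t² + 2D_R t − x² = 0: t = (√(D_R² + v_R²x²) − D_R)/v_R².
√(D_R² + v_R²x²) = √(0.06662² + 0.2024² × 395²) = 79.95; v_R² = 0.04097.
t = (79.95 − 0.06662)/0.04097 = 1950 days.

1950 days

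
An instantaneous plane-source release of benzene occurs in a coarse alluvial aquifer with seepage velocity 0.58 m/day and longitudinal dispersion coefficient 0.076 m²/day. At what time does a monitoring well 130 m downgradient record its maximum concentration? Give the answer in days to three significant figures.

224 days

For the 1D instantaneous-source solution, setting ∂C/∂t = 0 at fixed x gives v²t² + 2Dt − x² = 0, so t = (√(D² + v²x²) − D)/v².
√(D² + v²x²) = √(0.076² + 0.58² × 130²) = 75.40; v² = 0.3364.
t = (75.40 − 0.076)/0.3364 = 224 days (vs. the pure-advection estimate x/v = 224 d).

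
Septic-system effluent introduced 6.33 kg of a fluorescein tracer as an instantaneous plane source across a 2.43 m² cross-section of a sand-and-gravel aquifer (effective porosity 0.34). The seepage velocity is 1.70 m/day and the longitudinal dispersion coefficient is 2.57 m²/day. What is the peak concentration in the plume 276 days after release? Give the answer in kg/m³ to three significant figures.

0.0812 kg/m³

The peak of an instantaneous 1D plume sits at x = vt; there the Gaussian factor is 1 and C_max = M/(n_e·A·√(4πDt)), where n_e·A is the pore area the mass is dissolved in.
√(4πDt) = √(4π × 2.57 × 276) = 94.41 m, so C_max = 6.33/(0.34 × 2.43 × 94.41) = 0.0812 kg/m³.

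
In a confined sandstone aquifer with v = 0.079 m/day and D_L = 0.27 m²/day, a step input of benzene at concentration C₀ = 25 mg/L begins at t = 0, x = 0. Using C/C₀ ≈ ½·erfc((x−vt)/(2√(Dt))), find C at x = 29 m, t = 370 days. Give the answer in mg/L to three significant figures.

For a continuous step input, C/C₀ ≈ ½·erfc((x−vt)/(2√(Dt))).
vt = 0.079 × 370 = 29.23 m and 2√(Dt) = 2√(0.27 × 370) = 19.99 m.
Argument (x−vt)/(2√(Dt)) = (29 − 29.23)/19.99 = -0.01151; ½·erfc(-0.01151) = 0.5065.
C = 25 × 0.5065 = 12.7 mg/L.

12.7 mg/L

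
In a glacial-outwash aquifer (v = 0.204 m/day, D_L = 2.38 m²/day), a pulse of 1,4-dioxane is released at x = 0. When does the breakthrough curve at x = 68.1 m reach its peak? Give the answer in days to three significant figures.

For the 1D instantaneous-source solution, setting ∂C/∂t = 0 at fixed x gives v²t² + 2Dt − x² = 0, so t = (√(D² + v²x²) − D)/v².
√(D² + v²x²) = √(2.38² + 0.204² × 68.1²) = 14.09; v² = 0.041616.
t = (14.09 − 2.38)/0.041616 = 281 days (vs. the pure-advection estimate x/v = 334 d).

281 days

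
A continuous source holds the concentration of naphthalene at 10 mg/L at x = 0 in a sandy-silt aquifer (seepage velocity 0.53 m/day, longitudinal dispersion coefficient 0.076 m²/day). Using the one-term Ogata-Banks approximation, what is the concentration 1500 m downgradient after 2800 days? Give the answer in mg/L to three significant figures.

2.19 mg/L

For a continuous step input, C/C₀ ≈ ½·erfc((x−vt)/(2√(Dt))).
vt = 0.53 × 2800 = 1484 m and 2√(Dt) = 2√(0.076 × 2800) = 29.18 m.
Argument (x−vt)/(2√(Dt)) = (1500 − 1484)/29.18 = 0.5483; ½·erfc(0.5483) = 0.2190.
C = 10 × 0.2190 = 2.19 mg/L.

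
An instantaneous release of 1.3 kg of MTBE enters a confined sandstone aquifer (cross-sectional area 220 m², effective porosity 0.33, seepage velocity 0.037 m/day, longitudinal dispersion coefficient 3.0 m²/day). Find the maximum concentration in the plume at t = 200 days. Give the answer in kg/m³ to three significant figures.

0.000206 kg/m³

The peak of an instantaneous 1D plume sits at x = vt; there the Gaussian factor is 1 and C_max = M/(n_e·A·√(4πDt)), where n_e·A is the pore area the mass is dissolved in.
√(4πDt) = √(4π × 3.0 × 200) = 86.83 m, so C_max = 1.3/(0.33 × 220 × 86.83) = 0.000206 kg/m³.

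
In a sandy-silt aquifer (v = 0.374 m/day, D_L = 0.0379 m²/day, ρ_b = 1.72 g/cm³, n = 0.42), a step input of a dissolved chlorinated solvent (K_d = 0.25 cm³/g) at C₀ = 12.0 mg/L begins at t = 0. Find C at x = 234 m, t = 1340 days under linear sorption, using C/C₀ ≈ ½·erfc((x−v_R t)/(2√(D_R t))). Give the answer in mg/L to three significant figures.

Retardation factor R = 1 + ρ_b·K_d/n = 1 + 1.72 × 0.25/0.42 = 2.024.
Sorption retards both mechanisms: v_R = v/R = 0.1848 m/day, D_R = D/R = 0.01873 m²/day.
v_R·t = 0.1848 × 1340 = 247.632 m; 2√(D_R t) = 10.02 m; argument = (234 − 247.632)/10.02 = -1.360.
C = C₀ × ½·erfc(-1.360) = 12.0 × 0.9728 = 11.7 mg/L.

11.7 mg/L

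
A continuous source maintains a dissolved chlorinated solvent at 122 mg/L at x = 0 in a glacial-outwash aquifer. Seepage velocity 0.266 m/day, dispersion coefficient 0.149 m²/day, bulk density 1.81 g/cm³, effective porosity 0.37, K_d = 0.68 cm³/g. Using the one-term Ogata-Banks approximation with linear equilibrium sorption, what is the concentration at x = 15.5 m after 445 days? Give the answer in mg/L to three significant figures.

120 mg/L

Retardation factor R = 1 + ρ_b·K_d/n = 1 + 1.81 × 0.68/0.37 = 4.326.
Sorption retards both mechanisms: v_R = v/R = 0.06149 m/day, D_R = D/R = 0.03444 m²/day.
v_R·t = 0.06149 × 445 = 27.36305 m; 2√(D_R t) = 7.830 m; argument = (15.5 − 27.36305)/7.830 = -1.515.
C = C₀ × ½·erfc(-1.515) = 122 × 0.9839 = 120 mg/L.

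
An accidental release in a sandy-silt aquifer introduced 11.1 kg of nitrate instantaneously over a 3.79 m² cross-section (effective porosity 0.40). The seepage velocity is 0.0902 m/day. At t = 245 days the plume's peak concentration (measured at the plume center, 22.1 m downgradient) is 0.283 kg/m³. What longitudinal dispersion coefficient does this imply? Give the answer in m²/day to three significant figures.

At the plume center C_max = M/(n_e·A·√(4πDt)), so D = M²/(4πt·(n_e·A·C_max)²).
n_e·A·C_max = 0.40 × 3.79 × 0.283 = 0.4290 kg/m.
D = 11.1²/(4π × 245 × 0.4290²) = 0.217 m²/day.

0.217 m²/day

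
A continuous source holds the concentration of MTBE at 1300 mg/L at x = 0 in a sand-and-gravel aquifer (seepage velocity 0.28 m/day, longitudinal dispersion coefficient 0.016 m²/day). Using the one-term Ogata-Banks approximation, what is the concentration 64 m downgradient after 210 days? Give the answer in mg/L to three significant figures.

For a continuous step input, C/C₀ ≈ ½·erfc((x−vt)/(2√(Dt))).
vt = 0.28 × 210 = 58.8 m and 2√(Dt) = 2√(0.016 × 210) = 3.666 m.
Argument (x−vt)/(2√(Dt)) = (64 − 58.8)/3.666 = 1.418; ½·erfc(1.418) = 0.02246.
C = 1300 × 0.02246 = 29.2 mg/L.

29.2 mg/L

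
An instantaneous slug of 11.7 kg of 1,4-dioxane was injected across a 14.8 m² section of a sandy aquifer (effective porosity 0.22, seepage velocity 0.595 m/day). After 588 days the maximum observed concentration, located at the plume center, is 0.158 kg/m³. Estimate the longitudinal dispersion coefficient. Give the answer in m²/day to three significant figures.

At the plume center C_max = M/(n_e·A·√(4πDt)), so D = M²/(4πt·(n_e·A·C_max)²).
n_e·A·C_max = 0.22 × 14.8 × 0.158 = 0.5144 kg/m.
D = 11.7²/(4π × 588 × 0.5144²) = 0.0700 m²/day.

0.0700 m²/day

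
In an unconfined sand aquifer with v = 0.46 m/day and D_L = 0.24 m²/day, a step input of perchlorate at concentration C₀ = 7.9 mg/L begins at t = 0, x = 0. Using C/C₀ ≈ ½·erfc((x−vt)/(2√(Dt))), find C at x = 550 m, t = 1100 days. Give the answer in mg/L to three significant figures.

0.219 mg/L

For a continuous step input, C/C₀ ≈ ½·erfc((x−vt)/(2√(Dt))).
vt = 0.46 × 1100 = 506 m and 2√(Dt) = 2√(0.24 × 1100) = 32.50 m.
Argument (x−vt)/(2√(Dt)) = (550 − 506)/32.50 = 1.354; ½·erfc(1.354) = 0.02776.
C = 7.9 × 0.02776 = 0.219 mg/L.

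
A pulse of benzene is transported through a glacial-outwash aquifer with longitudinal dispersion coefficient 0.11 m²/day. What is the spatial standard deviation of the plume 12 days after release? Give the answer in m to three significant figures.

Dispersive spreading gives a Gaussian with σ² = 2Dt; advection only shifts the center.
σ = √(2 × 0.11 × 12) = 1.62 m.

1.62 m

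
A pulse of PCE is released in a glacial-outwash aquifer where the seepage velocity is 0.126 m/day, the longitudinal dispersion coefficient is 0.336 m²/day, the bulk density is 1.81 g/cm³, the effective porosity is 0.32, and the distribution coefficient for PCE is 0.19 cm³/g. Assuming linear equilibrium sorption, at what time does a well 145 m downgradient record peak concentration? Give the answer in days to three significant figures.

Retardation factor R = 1 + ρ_b·K_d/n = 1 + 1.81 × 0.19/0.32 = 2.075.
Sorption retards both mechanisms: v_R = v/R = 0.06072 m/day, D_R = D/R = 0.1619 m²/day.
Peak time from v_R²t² + 2D_R t − x² = 0: t = (√(D_R² + v_R²x²) − D_R)/v_R².
√(D_R² + v_R²x²) = √(0.1619² + 0.06072² × 145²) = 8.806; v_R² = 0.003687.
t = (8.806 − 0.1619)/0.003687 = 2340 days.

2340 days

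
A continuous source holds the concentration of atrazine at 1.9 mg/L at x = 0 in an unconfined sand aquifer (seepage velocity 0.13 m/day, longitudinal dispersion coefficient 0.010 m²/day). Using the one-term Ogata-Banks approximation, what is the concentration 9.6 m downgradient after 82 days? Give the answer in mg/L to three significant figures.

For a continuous step input, C/C₀ ≈ ½·erfc((x−vt)/(2√(Dt))).
vt = 0.13 × 82 = 10.66 m and 2√(Dt) = 2√(0.010 × 82) = 1.811 m.
Argument (x−vt)/(2√(Dt)) = (9.6 − 10.66)/1.811 = -0.5853; ½·erfc(-0.5853) = 0.7961.
C = 1.9 × 0.7961 = 1.51 mg/L.

1.51 mg/L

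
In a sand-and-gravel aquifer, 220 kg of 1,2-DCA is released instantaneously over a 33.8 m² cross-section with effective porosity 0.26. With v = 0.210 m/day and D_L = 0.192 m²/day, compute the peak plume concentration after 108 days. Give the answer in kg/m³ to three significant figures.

1.55 kg/m³

The peak of an instantaneous 1D plume sits at x = vt; there the Gaussian factor is 1 and C_max = M/(n_e·A·√(4πDt)), where n_e·A is the pore area the mass is dissolved in.
√(4πDt) = √(4π × 0.192 × 108) = 16.14 m, so C_max = 220/(0.26 × 33.8 × 16.14) = 1.55 kg/m³.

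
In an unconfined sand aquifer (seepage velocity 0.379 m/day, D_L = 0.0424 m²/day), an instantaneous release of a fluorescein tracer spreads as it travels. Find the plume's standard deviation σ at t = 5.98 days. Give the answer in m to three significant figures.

Dispersive spreading gives a Gaussian with σ² = 2Dt; advection only shifts the center.
σ = √(2 × 0.0424 × 5.98) = 0.712 m.

0.712 m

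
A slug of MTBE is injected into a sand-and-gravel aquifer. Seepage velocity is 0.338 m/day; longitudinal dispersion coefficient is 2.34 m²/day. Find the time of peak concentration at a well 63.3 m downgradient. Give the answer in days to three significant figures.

For the 1D instantaneous-source solution, setting ∂C/∂t = 0 at fixed x gives v²t² + 2Dt − x² = 0, so t = (√(D² + v²x²) − D)/v².
√(D² + v²x²) = √(2.34² + 0.338² × 63.3²) = 21.52; v² = 0.114244.
t = (21.52 − 2.34)/0.114244 = 168 days (vs. the pure-advection estimate x/v = 187 d).

168 days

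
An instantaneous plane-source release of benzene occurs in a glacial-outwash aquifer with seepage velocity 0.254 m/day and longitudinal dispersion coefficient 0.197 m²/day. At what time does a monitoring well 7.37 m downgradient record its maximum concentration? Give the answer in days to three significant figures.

For the 1D instantaneous-source solution, setting ∂C/∂t = 0 at fixed x gives v²t² + 2Dt − x² = 0, so t = (√(D² + v²x²) − D)/v².
√(D² + v²x²) = √(0.197² + 0.254² × 7.37²) = 1.882; v² = 0.064516.
t = (1.882 − 0.197)/0.064516 = 26.1 days (vs. the pure-advection estimate x/v = 29.0 d).

26.1 days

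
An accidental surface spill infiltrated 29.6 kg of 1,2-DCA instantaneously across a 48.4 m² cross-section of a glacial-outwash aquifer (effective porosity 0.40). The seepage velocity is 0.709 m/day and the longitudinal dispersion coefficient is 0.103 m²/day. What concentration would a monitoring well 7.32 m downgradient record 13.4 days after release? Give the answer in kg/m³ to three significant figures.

0.155 kg/m³

For an instantaneous plane source, C(x,t) = M/(n_e·A·√(4πDt)) · exp(−(x−vt)²/(4Dt)), with n_e·A the pore (flow) area.
Plume center vt = 0.709 × 13.4 = 9.5006 m, so the well at 7.32 m is 2.1806 m upgradient of the peak.
√(4πDt) = 4.165 m, giving peak height M/(n_e·A·√(4πDt)) = 29.6/(0.40 × 48.4 × 4.165) = 0.3671 kg/m³.
(x−vt)²/(4Dt) = (-2.1806)²/(4 × 0.103 × 13.4) = 0.8613; exp(−0.8613) = 0.4226.
C = 0.3671 × 0.4226 = 0.155 kg/m³.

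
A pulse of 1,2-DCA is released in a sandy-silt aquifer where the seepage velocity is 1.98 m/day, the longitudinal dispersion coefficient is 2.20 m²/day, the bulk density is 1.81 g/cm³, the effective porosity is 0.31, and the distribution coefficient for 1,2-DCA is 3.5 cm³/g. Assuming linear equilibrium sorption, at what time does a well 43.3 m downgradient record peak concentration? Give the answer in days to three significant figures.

Retardation factor R = 1 + ρ_b·K_d/n = 1 + 1.81 × 3.5/0.31 = 21.44.
Sorption retards both mechanisms: v_R = v/R = 0.09235 m/day, D_R = D/R = 0.1026 m²/day.
Peak time from v_R²t² + 2D_R t − x² = 0: t = (√(D_R² + v_R²x²) − D_R)/v_R².
√(D_R² + v_R²x²) = √(0.1026² + 0.09235² × 43.3²) = 4.000; v_R² = 0.008529.
t = (4.000 − 0.1026)/0.008529 = 457 days.

457 days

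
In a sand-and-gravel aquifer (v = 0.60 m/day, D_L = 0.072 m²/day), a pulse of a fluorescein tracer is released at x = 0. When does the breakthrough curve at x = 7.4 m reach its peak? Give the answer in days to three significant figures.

For the 1D instantaneous-source solution, setting ∂C/∂t = 0 at fixed x gives v²t² + 2Dt − x² = 0, so t = (√(D² + v²x²) − D)/v².
√(D² + v²x²) = √(0.072² + 0.60² × 7.4²) = 4.441; v² = 0.36.
t = (4.441 − 0.072)/0.36 = 12.1 days (vs. the pure-advection estimate x/v = 12.3 d).

12.1 days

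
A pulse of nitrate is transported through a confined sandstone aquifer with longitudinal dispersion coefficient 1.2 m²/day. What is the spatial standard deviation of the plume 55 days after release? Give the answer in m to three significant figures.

11.5 m

Dispersive spreading gives a Gaussian with σ² = 2Dt; advection only shifts the center.
σ = √(2 × 1.2 × 55) = 11.5 m.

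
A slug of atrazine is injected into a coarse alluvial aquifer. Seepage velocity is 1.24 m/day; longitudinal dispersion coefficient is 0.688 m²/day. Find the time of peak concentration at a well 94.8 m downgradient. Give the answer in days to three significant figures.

For the 1D instantaneous-source solution, setting ∂C/∂t = 0 at fixed x gives v²t² + 2Dt − x² = 0, so t = (√(D² + v²x²) − D)/v².
√(D² + v²x²) = √(0.688² + 1.24² × 94.8²) = 117.6; v² = 1.5376.
t = (117.6 − 0.688)/1.5376 = 76.0 days (vs. the pure-advection estimate x/v = 76.5 d).

76.0 days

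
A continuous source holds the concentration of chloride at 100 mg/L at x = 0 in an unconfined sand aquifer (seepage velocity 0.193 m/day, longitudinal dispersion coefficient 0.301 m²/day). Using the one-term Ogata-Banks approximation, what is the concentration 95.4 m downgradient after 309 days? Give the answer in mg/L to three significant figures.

For a continuous step input, C/C₀ ≈ ½·erfc((x−vt)/(2√(Dt))).
vt = 0.193 × 309 = 59.637 m and 2√(Dt) = 2√(0.301 × 309) = 19.29 m.
Argument (x−vt)/(2√(Dt)) = (95.4 − 59.637)/19.29 = 1.854; ½·erfc(1.854) = 0.004371.
C = 100 × 0.004371 = 0.437 mg/L.

0.437 mg/L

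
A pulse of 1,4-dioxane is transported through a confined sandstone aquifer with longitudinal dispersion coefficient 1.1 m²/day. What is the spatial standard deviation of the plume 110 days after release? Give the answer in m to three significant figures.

Dispersive spreading gives a Gaussian with σ² = 2Dt; advection only shifts the center.
σ = √(2 × 1.1 × 110) = 15.6 m.

15.6 m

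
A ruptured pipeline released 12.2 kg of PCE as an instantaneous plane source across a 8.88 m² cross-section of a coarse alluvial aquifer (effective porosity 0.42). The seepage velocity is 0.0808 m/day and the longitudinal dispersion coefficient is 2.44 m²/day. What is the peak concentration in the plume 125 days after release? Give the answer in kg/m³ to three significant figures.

0.0528 kg/m³

The peak of an instantaneous 1D plume sits at x = vt; there the Gaussian factor is 1 and C_max = M/(n_e·A·√(4πDt)), where n_e·A is the pore area the mass is dissolved in.
√(4πDt) = √(4π × 2.44 × 125) = 61.91 m, so C_max = 12.2/(0.42 × 8.88 × 61.91) = 0.0528 kg/m³.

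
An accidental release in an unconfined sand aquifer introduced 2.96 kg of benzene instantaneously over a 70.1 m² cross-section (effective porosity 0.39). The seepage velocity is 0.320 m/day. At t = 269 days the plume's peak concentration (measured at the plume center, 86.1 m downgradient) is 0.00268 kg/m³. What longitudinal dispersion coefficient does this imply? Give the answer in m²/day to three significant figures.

At the plume center C_max = M/(n_e·A·√(4πDt)), so D = M²/(4πt·(n_e·A·C_max)²).
n_e·A·C_max = 0.39 × 70.1 × 0.00268 = 0.07327 kg/m.
D = 2.96²/(4π × 269 × 0.07327²) = 0.483 m²/day.

0.483 m²/day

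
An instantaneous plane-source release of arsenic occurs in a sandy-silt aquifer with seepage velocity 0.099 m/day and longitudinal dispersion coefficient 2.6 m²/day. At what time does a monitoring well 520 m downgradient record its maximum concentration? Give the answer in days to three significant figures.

For the 1D instantaneous-source solution, setting ∂C/∂t = 0 at fixed x gives v²t² + 2Dt − x² = 0, so t = (√(D² + v²x²) − D)/v².
√(D² + v²x²) = √(2.6² + 0.099² × 520²) = 51.55; v² = 0.009801.
t = (51.55 − 2.6)/0.009801 = 4990 days (vs. the pure-advection estimate x/v = 5250 d).

4990 days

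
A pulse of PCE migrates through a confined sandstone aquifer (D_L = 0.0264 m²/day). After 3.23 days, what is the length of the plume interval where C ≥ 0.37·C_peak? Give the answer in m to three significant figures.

The plume is Gaussian with σ = √(2Dt) = √(2 × 0.0264 × 3.23) = 0.4130 m.
C/C_peak = exp(−Δx²/(2σ²)) = 0.37 ⇒ Δx = σ·√(−2 ln 0.37) = 0.4130 × 1.410 = 0.5823 m.
Width = 2Δx = 1.16 m.

1.16 m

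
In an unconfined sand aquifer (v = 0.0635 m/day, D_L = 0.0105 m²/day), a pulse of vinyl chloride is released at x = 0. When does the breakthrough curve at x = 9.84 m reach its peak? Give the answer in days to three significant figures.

152 days

For the 1D instantaneous-source solution, setting ∂C/∂t = 0 at fixed x gives v²t² + 2Dt − x² = 0, so t = (√(D² + v²x²) − D)/v².
√(D² + v²x²) = √(0.0105² + 0.0635² × 9.84²) = 0.6249; v² = 0.00403225.
t = (0.6249 − 0.0105)/0.00403225 = 152 days (vs. the pure-advection estimate x/v = 155 d).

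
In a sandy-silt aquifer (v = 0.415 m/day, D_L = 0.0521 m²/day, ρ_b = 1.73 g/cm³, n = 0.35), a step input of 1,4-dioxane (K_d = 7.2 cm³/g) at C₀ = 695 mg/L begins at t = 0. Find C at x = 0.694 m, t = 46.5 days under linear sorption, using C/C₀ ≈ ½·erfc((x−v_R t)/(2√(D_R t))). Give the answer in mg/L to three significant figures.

Retardation factor R = 1 + ρ_b·K_d/n = 1 + 1.73 × 7.2/0.35 = 36.59.
Sorption retards both mechanisms: v_R = v/R = 0.01134 m/day, D_R = D/R = 0.001424 m²/day.
v_R·t = 0.01134 × 46.5 = 0.52731 m; 2√(D_R t) = 0.5146 m; argument = (0.694 − 0.52731)/0.5146 = 0.3239.
C = C₀ × ½·erfc(0.3239) = 695 × 0.3235 = 225 mg/L.

225 mg/L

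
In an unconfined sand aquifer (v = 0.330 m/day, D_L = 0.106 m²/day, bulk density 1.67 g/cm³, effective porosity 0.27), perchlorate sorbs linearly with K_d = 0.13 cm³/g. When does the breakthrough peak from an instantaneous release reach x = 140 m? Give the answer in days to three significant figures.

Retardation factor R = 1 + ρ_b·K_d/n = 1 + 1.67 × 0.13/0.27 = 1.804.
Sorption retards both mechanisms: v_R = v/R = 0.1829 m/day, D_R = D/R = 0.05876 m²/day.
Peak time from v_R²t² + 2D_R t − x² = 0: t = (√(D_R² + v_R²x²) − D_R)/v_R².
√(D_R² + v_R²x²) = √(0.05876² + 0.1829² × 140²) = 25.61; v_R² = 0.03345.
t = (25.61 − 0.05876)/0.03345 = 764 days.

764 days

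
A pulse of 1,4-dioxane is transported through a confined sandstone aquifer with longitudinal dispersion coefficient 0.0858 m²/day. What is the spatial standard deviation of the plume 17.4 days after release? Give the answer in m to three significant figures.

1.73 m

Dispersive spreading gives a Gaussian with σ² = 2Dt; advection only shifts the center.
σ = √(2 × 0.0858 × 17.4) = 1.73 m.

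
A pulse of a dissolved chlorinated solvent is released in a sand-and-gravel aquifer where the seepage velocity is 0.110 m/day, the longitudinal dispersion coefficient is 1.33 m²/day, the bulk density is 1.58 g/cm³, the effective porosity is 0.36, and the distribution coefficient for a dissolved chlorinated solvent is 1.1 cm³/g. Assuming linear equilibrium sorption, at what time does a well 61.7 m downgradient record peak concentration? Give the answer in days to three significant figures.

Retardation factor R = 1 + ρ_b·K_d/n = 1 + 1.58 × 1.1/0.36 = 5.828.
Sorption retards both mechanisms: v_R = v/R = 0.01887 m/day, D_R = D/R = 0.2282 m²/day.
Peak time from v_R²t² + 2D_R t − x² = 0: t = (√(D_R² + v_R²x²) − D_R)/v_R².
√(D_R² + v_R²x²) = √(0.2282² + 0.01887² × 61.7²) = 1.186; v_R² = 0.0003561.
t = (1.186 − 0.2282)/0.0003561 = 2690 days.

2690 days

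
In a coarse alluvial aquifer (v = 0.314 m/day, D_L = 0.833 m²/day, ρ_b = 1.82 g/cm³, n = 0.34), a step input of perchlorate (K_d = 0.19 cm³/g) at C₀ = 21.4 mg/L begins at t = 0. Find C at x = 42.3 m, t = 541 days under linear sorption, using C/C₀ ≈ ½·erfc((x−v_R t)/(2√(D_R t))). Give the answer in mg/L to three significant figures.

20.9 mg/L

Retardation factor R = 1 + ρ_b·K_d/n = 1 + 1.82 × 0.19/0.34 = 2.017.
Sorption retards both mechanisms: v_R = v/R = 0.1557 m/day, D_R = D/R = 0.4130 m²/day.
v_R·t = 0.1557 × 541 = 84.2337 m; 2√(D_R t) = 29.90 m; argument = (42.3 − 84.2337)/29.90 = -1.402.
C = C₀ × ½·erfc(-1.402) = 21.4 × 0.9763 = 20.9 mg/L.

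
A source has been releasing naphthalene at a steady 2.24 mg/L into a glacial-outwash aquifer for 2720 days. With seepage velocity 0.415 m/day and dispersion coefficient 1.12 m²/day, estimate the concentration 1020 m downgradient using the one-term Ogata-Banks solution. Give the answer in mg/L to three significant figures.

For a continuous step input, C/C₀ ≈ ½·erfc((x−vt)/(2√(Dt))).
vt = 0.415 × 2720 = 1128.8 m and 2√(Dt) = 2√(1.12 × 2720) = 110.4 m.
Argument (x−vt)/(2√(Dt)) = (1020 − 1128.8)/110.4 = -0.9855; ½·erfc(-0.9855) = 0.9183.
C = 2.24 × 0.9183 = 2.06 mg/L.

2.06 mg/L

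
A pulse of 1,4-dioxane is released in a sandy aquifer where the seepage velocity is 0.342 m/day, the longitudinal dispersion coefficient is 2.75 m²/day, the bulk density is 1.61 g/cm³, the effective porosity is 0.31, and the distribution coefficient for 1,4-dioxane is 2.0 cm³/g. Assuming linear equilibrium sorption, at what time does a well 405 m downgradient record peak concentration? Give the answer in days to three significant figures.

Retardation factor R = 1 + ρ_b·K_d/n = 1 + 1.61 × 2.0/0.31 = 11.39.
Sorption retards both mechanisms: v_R = v/R = 0.03003 m/day, D_R = D/R = 0.2414 m²/day.
Peak time from v_R²t² + 2D_R t − x² = 0: t = (√(D_R² + v_R²x²) − D_R)/v_R².
√(D_R² + v_R²x²) = √(0.2414² + 0.03003² × 405²) = 12.16; v_R² = 0.0009018.
t = (12.16 − 0.2414)/0.0009018 = 13200 days.

13200 days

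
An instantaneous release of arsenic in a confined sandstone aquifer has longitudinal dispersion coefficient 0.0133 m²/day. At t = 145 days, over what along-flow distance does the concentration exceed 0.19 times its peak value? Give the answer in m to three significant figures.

7.16 m

The plume is Gaussian with σ = √(2Dt) = √(2 × 0.0133 × 145) = 1.964 m.
C/C_peak = exp(−Δx²/(2σ²)) = 0.19 ⇒ Δx = σ·√(−2 ln 0.19) = 1.964 × 1.822 = 3.578 m.
Width = 2Δx = 7.16 m.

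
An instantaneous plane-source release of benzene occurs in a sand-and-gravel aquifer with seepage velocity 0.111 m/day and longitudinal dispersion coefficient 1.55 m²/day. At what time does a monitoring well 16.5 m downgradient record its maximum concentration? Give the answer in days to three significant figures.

68.9 days

For the 1D instantaneous-source solution, setting ∂C/∂t = 0 at fixed x gives v²t² + 2Dt − x² = 0, so t = (√(D² + v²x²) − D)/v².
√(D² + v²x²) = √(1.55² + 0.111² × 16.5²) = 2.399; v² = 0.012321.
t = (2.399 − 1.55)/0.012321 = 68.9 days (vs. the pure-advection estimate x/v = 149 d).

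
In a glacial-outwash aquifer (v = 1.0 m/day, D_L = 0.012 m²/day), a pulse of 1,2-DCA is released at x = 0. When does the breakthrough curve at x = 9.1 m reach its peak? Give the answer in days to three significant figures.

For the 1D instantaneous-source solution, setting ∂C/∂t = 0 at fixed x gives v²t² + 2Dt − x² = 0, so t = (√(D² + v²x²) − D)/v².
√(D² + v²x²) = √(0.012² + 1.0² × 9.1²) = 9.100; v² = 1.
t = (9.100 − 0.012)/1 = 9.09 days (vs. the pure-advection estimate x/v = 9.10 d).

9.09 days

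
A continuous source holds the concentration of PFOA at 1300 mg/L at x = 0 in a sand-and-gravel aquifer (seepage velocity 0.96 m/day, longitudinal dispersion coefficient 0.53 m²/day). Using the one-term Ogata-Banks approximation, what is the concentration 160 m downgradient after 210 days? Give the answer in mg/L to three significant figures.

1300 mg/L

For a continuous step input, C/C₀ ≈ ½·erfc((x−vt)/(2√(Dt))).
vt = 0.96 × 210 = 201.6 m and 2√(Dt) = 2√(0.53 × 210) = 21.10 m.
Argument (x−vt)/(2√(Dt)) = (160 − 201.6)/21.10 = -1.972; ½·erfc(-1.972) = 0.9974.
C = 1300 × 0.9974 = 1300 mg/L.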